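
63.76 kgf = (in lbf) 1 kgf = 9.80665 N, so 63.76 kgf = 63.76 * 9.80665 = 625.272 N. 1 lbf = 4.4482216 N, so 625.272 N = 625.272 / 4.4482216 = 140.56674 lbf ≈ 140.6 lbf (4 s.f.). Final answer: 140.6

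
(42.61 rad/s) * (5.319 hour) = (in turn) 42.61 rad/s is already in rad/s. 1 hour = 3600 s, so 5.319 hour = 5.319 * 3600 = 19148.4 s. Combine: 42.61 rad/s * 19148.4 s = 815913.32 rad. 1 turn = 6.2831853 rad, so 815913.32 rad = 815913.32 / 6.2831853 = 129856.64 turn ≈ 1.299e+05 turn (4 s.f.). Final answer: 1.299e+05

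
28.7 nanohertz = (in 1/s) 1 nanohertz = 1e-09 Hz, so 28.7 nanohertz = 28.7 * 1e-09 = 2.87e-08 Hz. 2.87e-08 Hz = 2.87e-08 1/s. Final answer: 2.87e-08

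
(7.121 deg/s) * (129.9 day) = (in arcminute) 1 deg/s = 0.017453293 rad/s, so 7.121 deg/s = 7.121 * 0.017453293 = 0.1242849 rad/s. 1 day = 86400 s, so 129.9 day = 129.9 * 86400 = 11223360 s. Combine: 0.1242849 rad/s * 11223360 s = 1394894.1 rad. 1 arcminute = 0.00029088821 rad, so 1394894.1 rad = 1394894.1 / 0.00029088821 = 4.7952928e+09 arcminute ≈ 4.795e+09 arcminute (4 s.f.). Final answer: 4.795e+09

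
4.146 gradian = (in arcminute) 223.9. Check: 1 gradian = 0.015707963 rad, so 4.146 gradian = 4.146 * 0.015707963 = 0.065125216 rad. 1 arcminute = 0.00029088821 rad, so 0.065125216 rad = 0.065125216 / 0.00029088821 = 223.884 arcminute ≈ 223.9 arcminute (4 s.f.).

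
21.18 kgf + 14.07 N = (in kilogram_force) 1 kgf = 9.80665 N, so 21.18 kgf = 21.18 * 9.80665 = 207.70485 N. 14.07 N is already in N. Sum: 207.70485 + 14.07 = 221.77485 N. 1 kilogram_force = 9.80665 N, so 221.77485 N = 221.77485 / 9.80665 = 22.614741 kilogram_force ≈ 22.61 kilogram_force (4 s.f.). Final answer: 22.61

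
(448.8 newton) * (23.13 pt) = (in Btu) 448.8 newton = 448.8 N. 1 pt = 0.00035277778 m, so 23.13 pt = 23.13 * 0.00035277778 = 0.00815975 m. Combine: 448.8 N * 0.00815975 m = 3.6620958 J. 1 Btu = 1055.0559 J, so 3.6620958 J = 3.6620958 / 1055.0559 = 0.0034709971 Btu ≈ 0.003471 Btu (4 s.f.). Final answer: 0.003471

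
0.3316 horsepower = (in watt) 247.3. Check: 1 horsepower = 745.69987 W, so 0.3316 horsepower = 0.3316 * 745.69987 = 247.27408 W. 247.27408 W = 247.27408 watt ≈ 247.3 watt (4 s.f.).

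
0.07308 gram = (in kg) 7.308e-05. Check: 1 gram = 0.001 kg, so 0.07308 gram = 0.07308 * 0.001 = 7.308e-05 kg. Result: 7.308e-05 kg.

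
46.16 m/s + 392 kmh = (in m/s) 155. Check: 46.16 m/s is already in m/s. 1 kmh = 0.27777778 m/s, so 392 kmh = 392 * 0.27777778 = 108.88889 m/s. Sum: 46.16 + 108.88889 = 155.04889 m/s. Result: 155.04889 m/s ≈ 155 m/s (4 s.f.).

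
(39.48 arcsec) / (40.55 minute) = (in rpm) 7.512e-07. Check: 1 arcsec = 4.8481368e-06 rad, so 39.48 arcsec = 39.48 * 4.8481368e-06 = 0.00019140444 rad. 1 minute = 60 s, so 40.55 minute = 40.55 * 60 = 2433 s. Combine: 0.00019140444 rad / 2433 s = 7.8670136e-08 rad/s. 1 rpm = 0.10471976 rad/s, so 7.8670136e-08 rad/s = 7.8670136e-08 / 0.10471976 = 7.5124446e-07 rpm ≈ 7.512e-07 rpm (4 s.f.).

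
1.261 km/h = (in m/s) 1 km/h = 0.27777778 m/s, so 1.261 km/h = 1.261 * 0.27777778 = 0.35027778 m/s. Result: 0.35027778 m/s ≈ 0.3503 m/s (4 s.f.). Final answer: 0.3503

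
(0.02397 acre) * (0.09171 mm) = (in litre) 8.896. Check: 1 acre = 4046.8564 m^2, so 0.02397 acre = 0.02397 * 4046.8564 = 97.003148 m^2. 1 mm = 0.001 m, so 0.09171 mm = 0.09171 * 0.001 = 9.171e-05 m. Combine: 97.003148 m^2 * 9.171e-05 m = 0.0088961587 m^3. 1 litre = 0.001 m^3, so 0.0088961587 m^3 = 0.0088961587 / 0.001 = 8.8961587 litre ≈ 8.896 litre (4 s.f.).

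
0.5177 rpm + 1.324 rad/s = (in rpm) 1 rpm = 0.10471976 rad/s, so 0.5177 rpm = 0.5177 * 0.10471976 = 0.054213417 rad/s. 1.324 rad/s is already in rad/s. Sum: 0.054213417 + 1.324 = 1.3782134 rad/s. 1 rpm = 0.10471976 rad/s, so 1.3782134 rad/s = 1.3782134 / 0.10471976 = 13.160969 rpm ≈ 13.16 rpm (4 s.f.). Final answer: 13.16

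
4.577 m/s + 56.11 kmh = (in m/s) 20.16. Check: 4.577 m/s is already in m/s. 1 kmh = 0.27777778 m/s, so 56.11 kmh = 56.11 * 0.27777778 = 15.586111 m/s. Sum: 4.577 + 15.586111 = 20.163111 m/s. Result: 20.163111 m/s ≈ 20.16 m/s (4 s.f.).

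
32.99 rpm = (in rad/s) 1 rpm = 0.10471976 rad/s, so 32.99 rpm = 32.99 * 0.10471976 = 3.4547047 rad/s. Result: 3.4547047 rad/s ≈ 3.455 rad/s (4 s.f.). Final answer: 3.455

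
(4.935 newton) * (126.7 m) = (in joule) 4.935 newton = 4.935 N. 126.7 m is already in m. Combine: 4.935 N * 126.7 m = 625.2645 J. 625.2645 J = 625.2645 joule ≈ 625.3 joule (4 s.f.). Final answer: 625.3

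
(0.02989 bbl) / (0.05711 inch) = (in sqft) 35.26. Check: 1 bbl = 0.15898729 m^3, so 0.02989 bbl = 0.02989 * 0.15898729 = 0.0047521302 m^3. 1 inch = 0.0254 m, so 0.05711 inch = 0.05711 * 0.0254 = 0.001450594 m. Combine: 0.0047521302 m^3 / 0.001450594 m = 3.2759892 m^2. 1 sqft = 0.09290304 m^2, so 3.2759892 m^2 = 3.2759892 / 0.09290304 = 35.262454 sqft ≈ 35.26 sqft (4 s.f.).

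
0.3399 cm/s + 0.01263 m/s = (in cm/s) 1 cm/s = 0.01 m/s, so 0.3399 cm/s = 0.3399 * 0.01 = 0.003399 m/s. 0.01263 m/s is already in m/s. Sum: 0.003399 + 0.01263 = 0.016029 m/s. 1 cm/s = 0.01 m/s, so 0.016029 m/s = 0.016029 / 0.01 = 1.6029 cm/s ≈ 1.603 cm/s (4 s.f.). Final answer: 1.603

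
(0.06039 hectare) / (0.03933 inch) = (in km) 1 hectare = 10000 m^2, so 0.06039 hectare = 0.06039 * 10000 = 603.9 m^2. 1 inch = 0.0254 m, so 0.03933 inch = 0.03933 * 0.0254 = 0.000998982 m. Combine: 603.9 m^2 / 0.000998982 m = 604515.4 m. 1 km = 1000 m, so 604515.4 m = 604515.4 / 1000 = 604.5154 km ≈ 604.5 km (4 s.f.). Final answer: 604.5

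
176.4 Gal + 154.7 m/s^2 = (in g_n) 1 Gal = 0.01 m/s^2, so 176.4 Gal = 176.4 * 0.01 = 1.764 m/s^2. 154.7 m/s^2 is already in m/s^2. Sum: 1.764 + 154.7 = 156.464 m/s^2. 1 g_n = 9.80665 m/s^2, so 156.464 m/s^2 = 156.464 / 9.80665 = 15.954888 g_n ≈ 15.95 g_n (4 s.f.). Final answer: 15.95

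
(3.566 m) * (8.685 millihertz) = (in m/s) 0.03097. Check: 3.566 m is already in m. 1 millihertz = 0.001 Hz, so 8.685 millihertz = 8.685 * 0.001 = 0.008685 Hz. Combine: 3.566 m * 0.008685 Hz = 0.03097071 m/s. Result: 0.03097071 m/s ≈ 0.03097 m/s (4 s.f.).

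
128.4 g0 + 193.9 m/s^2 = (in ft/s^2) 1 g0 = 9.80665 m/s^2, so 128.4 g0 = 128.4 * 9.80665 = 1259.1739 m/s^2. 193.9 m/s^2 is already in m/s^2. Sum: 1259.1739 + 193.9 = 1453.0739 m/s^2. 1 ft/s^2 = 0.3048 m/s^2, so 1453.0739 m/s^2 = 1453.0739 / 0.3048 = 4767.3027 ft/s^2 ≈ 4767 ft/s^2 (4 s.f.). Final answer: 4767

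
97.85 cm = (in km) 1 cm = 0.01 m, so 97.85 cm = 97.85 * 0.01 = 0.9785 m. 1 km = 1000 m, so 0.9785 m = 0.9785 / 1000 = 0.0009785 km. Final answer: 0.0009785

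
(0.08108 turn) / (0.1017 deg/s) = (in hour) 0.07972. Check: 1 turn = 6.2831853 rad, so 0.08108 turn = 0.08108 * 6.2831853 = 0.50944066 rad. 1 deg/s = 0.017453293 rad/s, so 0.1017 deg/s = 0.1017 * 0.017453293 = 0.0017749998 rad/s. Combine: 0.50944066 rad / 0.0017749998 rad/s = 287.00885 s. 1 hour = 3600 s, so 287.00885 s = 287.00885 / 3600 = 0.07972468 hour ≈ 0.07972 hour (4 s.f.).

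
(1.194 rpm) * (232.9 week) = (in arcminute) 1 rpm = 0.10471976 rad/s, so 1.194 rpm = 1.194 * 0.10471976 = 0.12503539 rad/s. 1 week = 604800 s, so 232.9 week = 232.9 * 604800 = 1.4085792e+08 s. Combine: 0.12503539 rad/s * 1.4085792e+08 s = 17612225 rad. 1 arcminute = 0.00029088821 rad, so 17612225 rad = 17612225 / 0.00029088821 = 6.0546368e+10 arcminute ≈ 6.055e+10 arcminute (4 s.f.). Final answer: 6.055e+10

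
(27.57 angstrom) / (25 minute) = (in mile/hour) 4.111e-12. Check: 1 angstrom = 1e-10 m, so 27.57 angstrom = 27.57 * 1e-10 = 2.757e-09 m. 1 minute = 60 s, so 25 minute = 25 * 60 = 1500 s. Combine: 2.757e-09 m / 1500 s = 1.838e-12 m/s. 1 mile/hour = 0.44704 m/s, so 1.838e-12 m/s = 1.838e-12 / 0.44704 = 4.1114889e-12 mile/hour ≈ 4.111e-12 mile/hour (4 s.f.).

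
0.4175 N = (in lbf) 0.09386. Check: 1 lbf = 4.4482216 N, so 0.4175 N = 0.4175 / 4.4482216 = 0.093857734 lbf ≈ 0.09386 lbf (4 s.f.).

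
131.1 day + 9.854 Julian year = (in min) 1 day = 86400 s, so 131.1 day = 131.1 * 86400 = 11327040 s. 1 Julian year = 31557600 s, so 9.854 Julian year = 9.854 * 31557600 = 3.1096859e+08 s. Sum: 11327040 + 3.1096859e+08 = 3.2229563e+08 s. 1 min = 60 s, so 3.2229563e+08 s = 3.2229563e+08 / 60 = 5371593.8 min ≈ 5.372e+06 min (4 s.f.). Final answer: 5.372e+06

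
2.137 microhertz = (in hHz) 2.137e-08. Check: 1 microhertz = 1e-06 Hz, so 2.137 microhertz = 2.137 * 1e-06 = 2.137e-06 Hz. 1 hHz = 100 Hz, so 2.137e-06 Hz = 2.137e-06 / 100 = 2.137e-08 hHz.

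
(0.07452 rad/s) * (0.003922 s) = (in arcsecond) 60.28. Check: 0.07452 rad/s is already in rad/s. 0.003922 s is already in s. Combine: 0.07452 rad/s * 0.003922 s = 0.00029226744 rad. 1 arcsecond = 4.8481368e-06 rad, so 0.00029226744 rad = 0.00029226744 / 4.8481368e-06 = 60.284487 arcsecond ≈ 60.28 arcsecond (4 s.f.).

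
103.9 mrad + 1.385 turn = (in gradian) 560.6. Check: 1 mrad = 0.001 rad, so 103.9 mrad = 103.9 * 0.001 = 0.1039 rad. 1 turn = 6.2831853 rad, so 1.385 turn = 1.385 * 6.2831853 = 8.7022117 rad. Sum: 0.1039 + 8.7022117 = 8.8061117 rad. 1 gradian = 0.015707963 rad, so 8.8061117 rad = 8.8061117 / 0.015707963 = 560.61448 gradian ≈ 560.6 gradian (4 s.f.).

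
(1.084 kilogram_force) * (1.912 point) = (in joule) 1 kilogram_force = 9.80665 N, so 1.084 kilogram_force = 1.084 * 9.80665 = 10.630409 N. 1 point = 0.00035277778 m, so 1.912 point = 1.912 * 0.00035277778 = 0.00067451111 m. Combine: 10.630409 N * 0.00067451111 m = 0.0071703287 J. 0.0071703287 J = 0.0071703287 joule ≈ 0.00717 joule (4 s.f.). Final answer: 0.00717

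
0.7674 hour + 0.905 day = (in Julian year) 0.002565. Check: 1 hour = 3600 s, so 0.7674 hour = 0.7674 * 3600 = 2762.64 s. 1 day = 86400 s, so 0.905 day = 0.905 * 86400 = 78192 s. Sum: 2762.64 + 78192 = 80954.64 s. 1 Julian year = 31557600 s, so 80954.64 s = 80954.64 / 31557600 = 0.0025652977 Julian year ≈ 0.002565 Julian year (4 s.f.).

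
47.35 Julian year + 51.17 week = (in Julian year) 48.33. Check: 1 Julian year = 31557600 s, so 47.35 Julian year = 47.35 * 31557600 = 1.4942524e+09 s. 1 week = 604800 s, so 51.17 week = 51.17 * 604800 = 30947616 s. Sum: 1.4942524e+09 + 30947616 = 1.5252e+09 s. 1 Julian year = 31557600 s, so 1.5252e+09 s = 1.5252e+09 / 31557600 = 48.330671 Julian year ≈ 48.33 Julian year (4 s.f.).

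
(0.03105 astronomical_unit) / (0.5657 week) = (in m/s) 1.358e+04. Check: 1 astronomical_unit = 1.4959787e+11 m, so 0.03105 astronomical_unit = 0.03105 * 1.4959787e+11 = 4.6450139e+09 m. 1 week = 604800 s, so 0.5657 week = 0.5657 * 604800 = 342135.36 s. Combine: 4.6450139e+09 m / 342135.36 s = 13576.538 m/s. Result: 13576.538 m/s ≈ 1.358e+04 m/s (4 s.f.).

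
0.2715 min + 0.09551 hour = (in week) 0.0005954. Check: 1 min = 60 s, so 0.2715 min = 0.2715 * 60 = 16.29 s. 1 hour = 3600 s, so 0.09551 hour = 0.09551 * 3600 = 343.836 s. Sum: 16.29 + 343.836 = 360.126 s. 1 week = 604800 s, so 360.126 s = 360.126 / 604800 = 0.00059544643 week ≈ 0.0005954 week (4 s.f.).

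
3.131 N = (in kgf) 1 kgf = 9.80665 N, so 3.131 N = 3.131 / 9.80665 = 0.31927315 kgf ≈ 0.3193 kgf (4 s.f.). Final answer: 0.3193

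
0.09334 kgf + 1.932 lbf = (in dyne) 9.509e+05. Check: 1 kgf = 9.80665 N, so 0.09334 kgf = 0.09334 * 9.80665 = 0.91535271 N. 1 lbf = 4.4482216 N, so 1.932 lbf = 1.932 * 4.4482216 = 8.5939642 N. Sum: 0.91535271 + 8.5939642 = 9.5093169 N. 1 dyne = 1e-05 N, so 9.5093169 N = 9.5093169 / 1e-05 = 950931.69 dyne ≈ 9.509e+05 dyne (4 s.f.).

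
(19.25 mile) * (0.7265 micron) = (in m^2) 1 mile = 1609.344 m, so 19.25 mile = 19.25 * 1609.344 = 30979.872 m. 1 micron = 1e-06 m, so 0.7265 micron = 0.7265 * 1e-06 = 7.265e-07 m. Combine: 30979.872 m * 7.265e-07 m = 0.022506877 m^2. Result: 0.022506877 m^2 ≈ 0.02251 m^2 (4 s.f.). Final answer: 0.02251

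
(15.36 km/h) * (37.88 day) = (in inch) 5.498e+08. Check: 1 km/h = 0.27777778 m/s, so 15.36 km/h = 15.36 * 0.27777778 = 4.2666667 m/s. 1 day = 86400 s, so 37.88 day = 37.88 * 86400 = 3272832 s. Combine: 4.2666667 m/s * 3272832 s = 13964083 m. 1 inch = 0.0254 m, so 13964083 m = 13964083 / 0.0254 = 5.4976706e+08 inch ≈ 5.498e+08 inch (4 s.f.).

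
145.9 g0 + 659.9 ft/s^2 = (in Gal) 1.632e+05. Check: 1 g0 = 9.80665 m/s^2, so 145.9 g0 = 145.9 * 9.80665 = 1430.7902 m/s^2. 1 ft/s^2 = 0.3048 m/s^2, so 659.9 ft/s^2 = 659.9 * 0.3048 = 201.13752 m/s^2. Sum: 1430.7902 + 201.13752 = 1631.9278 m/s^2. 1 Gal = 0.01 m/s^2, so 1631.9278 m/s^2 = 1631.9278 / 0.01 = 163192.78 Gal ≈ 1.632e+05 Gal (4 s.f.).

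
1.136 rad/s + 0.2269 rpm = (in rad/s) 1.16. Check: 1.136 rad/s is already in rad/s. 1 rpm = 0.10471976 rad/s, so 0.2269 rpm = 0.2269 * 0.10471976 = 0.023760912 rad/s. Sum: 1.136 + 0.023760912 = 1.1597609 rad/s. Result: 1.1597609 rad/s ≈ 1.16 rad/s (4 s.f.).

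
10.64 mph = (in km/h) 17.12. Check: 1 mph = 0.44704 m/s, so 10.64 mph = 10.64 * 0.44704 = 4.7565056 m/s. 1 km/h = 0.27777778 m/s, so 4.7565056 m/s = 4.7565056 / 0.27777778 = 17.12342 km/h ≈ 17.12 km/h (4 s.f.).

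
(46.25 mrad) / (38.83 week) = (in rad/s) 1.969e-09. Check: 1 mrad = 0.001 rad, so 46.25 mrad = 46.25 * 0.001 = 0.04625 rad. 1 week = 604800 s, so 38.83 week = 38.83 * 604800 = 23484384 s. Combine: 0.04625 rad / 23484384 s = 1.9693938e-09 rad/s. Result: 1.9693938e-09 rad/s ≈ 1.969e-09 rad/s (4 s.f.).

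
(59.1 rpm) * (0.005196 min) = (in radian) 1 rpm = 0.10471976 rad/s, so 59.1 rpm = 59.1 * 0.10471976 = 6.1889375 rad/s. 1 min = 60 s, so 0.005196 min = 0.005196 * 60 = 0.31176 s. Combine: 6.1889375 rad/s * 0.31176 s = 1.9294632 rad. 1.9294632 rad = 1.9294632 radian ≈ 1.929 radian (4 s.f.). Final answer: 1.929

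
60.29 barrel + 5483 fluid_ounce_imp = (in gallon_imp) 2143. Check: 1 barrel = 0.15898729 m^3, so 60.29 barrel = 60.29 * 0.15898729 = 9.585344 m^3. 1 fluid_ounce_imp = 2.8413063e-05 m^3, so 5483 fluid_ounce_imp = 5483 * 2.8413063e-05 = 0.15578882 m^3. Sum: 9.585344 + 0.15578882 = 9.7411328 m^3. 1 gallon_imp = 0.00454609 m^3, so 9.7411328 m^3 = 9.7411328 / 0.00454609 = 2142.7497 gallon_imp ≈ 2143 gallon_imp (4 s.f.).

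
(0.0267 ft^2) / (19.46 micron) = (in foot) 418.2. Check: 1 ft^2 = 0.09290304 m^2, so 0.0267 ft^2 = 0.0267 * 0.09290304 = 0.0024805112 m^2. 1 micron = 1e-06 m, so 19.46 micron = 19.46 * 1e-06 = 1.946e-05 m. Combine: 0.0024805112 m^2 / 1.946e-05 m = 127.46717 m. 1 foot = 0.3048 m, so 127.46717 m = 127.46717 / 0.3048 = 418.19938 foot ≈ 418.2 foot (4 s.f.).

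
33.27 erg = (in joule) 1 erg = 1e-07 J, so 33.27 erg = 33.27 * 1e-07 = 3.327e-06 J. 3.327e-06 J = 3.327e-06 joule. Final answer: 3.327e-06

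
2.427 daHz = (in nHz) 1 daHz = 10 Hz, so 2.427 daHz = 2.427 * 10 = 24.27 Hz. 1 nHz = 1e-09 Hz, so 24.27 Hz = 24.27 / 1e-09 = 2.427e+10 nHz. Final answer: 2.427e+10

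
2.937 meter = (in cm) 293.7. Check: 2.937 meter = 2.937 m. 1 cm = 0.01 m, so 2.937 m = 2.937 / 0.01 = 293.7 cm.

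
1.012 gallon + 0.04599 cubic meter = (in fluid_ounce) 1 gallon = 0.0037854118 m^3, so 1.012 gallon = 1.012 * 0.0037854118 = 0.0038308367 m^3. 0.04599 cubic meter = 0.04599 m^3. Sum: 0.0038308367 + 0.04599 = 0.049820837 m^3. 1 fluid_ounce = 2.957353e-05 m^3, so 0.049820837 m^3 = 0.049820837 / 2.957353e-05 = 1684.6429 fluid_ounce ≈ 1685 fluid_ounce (4 s.f.). Final answer: 1685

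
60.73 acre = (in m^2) 2.458e+05. Check: 1 acre = 4046.8564 m^2, so 60.73 acre = 60.73 * 4046.8564 = 245765.59 m^2. Result: 245765.59 m^2 ≈ 2.458e+05 m^2 (4 s.f.).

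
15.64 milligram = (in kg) 1 milligram = 1e-06 kg, so 15.64 milligram = 15.64 * 1e-06 = 1.564e-05 kg. Result: 1.564e-05 kg. Final answer: 1.564e-05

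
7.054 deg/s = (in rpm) 1.176. Check: 1 deg/s = 0.017453293 rad/s, so 7.054 deg/s = 7.054 * 0.017453293 = 0.12311553 rad/s. 1 rpm = 0.10471976 rad/s, so 0.12311553 rad/s = 0.12311553 / 0.10471976 = 1.1756667 rpm ≈ 1.176 rpm (4 s.f.).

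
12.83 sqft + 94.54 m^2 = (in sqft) 1030. Check: 1 sqft = 0.09290304 m^2, so 12.83 sqft = 12.83 * 0.09290304 = 1.191946 m^2. 94.54 m^2 is already in m^2. Sum: 1.191946 + 94.54 = 95.731946 m^2. 1 sqft = 0.09290304 m^2, so 95.731946 m^2 = 95.731946 / 0.09290304 = 1030.4501 sqft ≈ 1030 sqft (4 s.f.).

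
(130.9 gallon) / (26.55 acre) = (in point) 1 gallon = 0.0037854118 m^3, so 130.9 gallon = 130.9 * 0.0037854118 = 0.4955104 m^3. 1 acre = 4046.8564 m^2, so 26.55 acre = 26.55 * 4046.8564 = 107444.04 m^2. Combine: 0.4955104 m^3 / 107444.04 m^2 = 4.6117999e-06 m. 1 point = 0.00035277778 m, so 4.6117999e-06 m = 4.6117999e-06 / 0.00035277778 = 0.013072819 point ≈ 0.01307 point (4 s.f.). Final answer: 0.01307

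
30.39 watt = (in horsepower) 0.04075. Check: 30.39 watt = 30.39 W. 1 horsepower = 745.69987 W, so 30.39 W = 30.39 / 745.69987 = 0.040753661 horsepower ≈ 0.04075 horsepower (4 s.f.).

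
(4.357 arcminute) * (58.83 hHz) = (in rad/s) 7.456. Check: 1 arcminute = 0.00029088821 rad, so 4.357 arcminute = 4.357 * 0.00029088821 = 0.0012673999 rad. 1 hHz = 100 Hz, so 58.83 hHz = 58.83 * 100 = 5883 Hz. Combine: 0.0012673999 rad * 5883 Hz = 7.4561138 rad/s. Result: 7.4561138 rad/s ≈ 7.456 rad/s (4 s.f.).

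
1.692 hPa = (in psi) 0.02454. Check: 1 hPa = 100 Pa, so 1.692 hPa = 1.692 * 100 = 169.2 Pa. 1 psi = 6894.7573 Pa, so 169.2 Pa = 169.2 / 6894.7573 = 0.024540385 psi ≈ 0.02454 psi (4 s.f.).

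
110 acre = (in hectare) 1 acre = 4046.8564 m^2, so 110 acre = 110 * 4046.8564 = 445154.21 m^2. 1 hectare = 10000 m^2, so 445154.21 m^2 = 445154.21 / 10000 = 44.515421 hectare ≈ 44.52 hectare (4 s.f.). Final answer: 44.52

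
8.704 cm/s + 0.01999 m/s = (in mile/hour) 1 cm/s = 0.01 m/s, so 8.704 cm/s = 8.704 * 0.01 = 0.08704 m/s. 0.01999 m/s is already in m/s. Sum: 0.08704 + 0.01999 = 0.10703 m/s. 1 mile/hour = 0.44704 m/s, so 0.10703 m/s = 0.10703 / 0.44704 = 0.23941929 mile/hour ≈ 0.2394 mile/hour (4 s.f.). Final answer: 0.2394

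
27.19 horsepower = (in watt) 2.028e+04. Check: 1 horsepower = 745.69987 W, so 27.19 horsepower = 27.19 * 745.69987 = 20275.58 W. 20275.58 W = 20275.58 watt ≈ 2.028e+04 watt (4 s.f.).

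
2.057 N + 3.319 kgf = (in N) 2.057 N is already in N. 1 kgf = 9.80665 N, so 3.319 kgf = 3.319 * 9.80665 = 32.548271 N. Sum: 2.057 + 32.548271 = 34.605271 N. Result: 34.605271 N ≈ 34.61 N (4 s.f.). Final answer: 34.61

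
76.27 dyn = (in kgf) 7.777e-05. Check: 1 dyn = 1e-05 N, so 76.27 dyn = 76.27 * 1e-05 = 0.0007627 N. 1 kgf = 9.80665 N, so 0.0007627 N = 0.0007627 / 9.80665 = 7.7773756e-05 kgf ≈ 7.777e-05 kgf (4 s.f.).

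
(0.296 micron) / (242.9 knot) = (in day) 1 micron = 1e-06 m, so 0.296 micron = 0.296 * 1e-06 = 2.96e-07 m. 1 knot = 0.51444444 m/s, so 242.9 knot = 242.9 * 0.51444444 = 124.95856 m/s. Combine: 2.96e-07 m / 124.95856 m/s = 2.3687854e-09 s. 1 day = 86400 s, so 2.3687854e-09 s = 2.3687854e-09 / 86400 = 2.7416497e-14 day ≈ 2.742e-14 day (4 s.f.). Final answer: 2.742e-14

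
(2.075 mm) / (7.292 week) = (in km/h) 1 mm = 0.001 m, so 2.075 mm = 2.075 * 0.001 = 0.002075 m. 1 week = 604800 s, so 7.292 week = 7.292 * 604800 = 4410201.6 s. Combine: 0.002075 m / 4410201.6 s = 4.7050003e-10 m/s. 1 km/h = 0.27777778 m/s, so 4.7050003e-10 m/s = 4.7050003e-10 / 0.27777778 = 1.6938001e-09 km/h ≈ 1.694e-09 km/h (4 s.f.). Final answer: 1.694e-09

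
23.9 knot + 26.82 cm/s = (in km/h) 1 knot = 0.51444444 m/s, so 23.9 knot = 23.9 * 0.51444444 = 12.295222 m/s. 1 cm/s = 0.01 m/s, so 26.82 cm/s = 26.82 * 0.01 = 0.2682 m/s. Sum: 12.295222 + 0.2682 = 12.563422 m/s. 1 km/h = 0.27777778 m/s, so 12.563422 m/s = 12.563422 / 0.27777778 = 45.22832 km/h ≈ 45.23 km/h (4 s.f.). Final answer: 45.23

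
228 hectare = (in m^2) 1 hectare = 10000 m^2, so 228 hectare = 228 * 10000 = 2280000 m^2. Result: 2280000 m^2 ≈ 2.28e+06 m^2 (4 s.f.). Final answer: 2.28e+06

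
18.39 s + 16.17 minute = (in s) 18.39 s is already in s. 1 minute = 60 s, so 16.17 minute = 16.17 * 60 = 970.2 s. Sum: 18.39 + 970.2 = 988.59 s. Result: 988.59 s ≈ 988.6 s (4 s.f.). Final answer: 988.6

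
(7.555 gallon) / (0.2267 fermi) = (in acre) 3.117e+10. Check: 1 gallon = 0.0037854118 m^3, so 7.555 gallon = 7.555 * 0.0037854118 = 0.028598786 m^3. 1 fermi = 1e-15 m, so 0.2267 fermi = 0.2267 * 1e-15 = 2.267e-16 m. Combine: 0.028598786 m^3 / 2.267e-16 m = 1.2615256e+14 m^2. 1 acre = 4046.8564 m^2, so 1.2615256e+14 m^2 = 1.2615256e+14 / 4046.8564 = 3.1172977e+10 acre ≈ 3.117e+10 acre (4 s.f.).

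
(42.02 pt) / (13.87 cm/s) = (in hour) 2.969e-05. Check: 1 pt = 0.00035277778 m, so 42.02 pt = 42.02 * 0.00035277778 = 0.014823722 m. 1 cm/s = 0.01 m/s, so 13.87 cm/s = 13.87 * 0.01 = 0.1387 m/s. Combine: 0.014823722 m / 0.1387 m/s = 0.10687615 s. 1 hour = 3600 s, so 0.10687615 s = 0.10687615 / 3600 = 2.968782e-05 hour ≈ 2.969e-05 hour (4 s.f.).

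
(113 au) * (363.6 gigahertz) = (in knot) 1 au = 1.4959787e+11 m, so 113 au = 113 * 1.4959787e+11 = 1.6904559e+13 m. 1 gigahertz = 1e+09 Hz, so 363.6 gigahertz = 363.6 * 1e+09 = 3.636e+11 Hz. Combine: 1.6904559e+13 m * 3.636e+11 Hz = 6.1464978e+24 m/s. 1 knot = 0.51444444 m/s, so 6.1464978e+24 m/s = 6.1464978e+24 / 0.51444444 = 1.1947836e+25 knot ≈ 1.195e+25 knot (4 s.f.). Final answer: 1.195e+25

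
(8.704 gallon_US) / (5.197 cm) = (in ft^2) 1 gallon_US = 0.0037854118 m^3, so 8.704 gallon_US = 8.704 * 0.0037854118 = 0.032948224 m^3. 1 cm = 0.01 m, so 5.197 cm = 5.197 * 0.01 = 0.05197 m. Combine: 0.032948224 m^3 / 0.05197 m = 0.63398546 m^2. 1 ft^2 = 0.09290304 m^2, so 0.63398546 m^2 = 0.63398546 / 0.09290304 = 6.8241627 ft^2 ≈ 6.824 ft^2 (4 s.f.). Final answer: 6.824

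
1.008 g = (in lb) 0.002222. Check: 1 g = 0.001 kg, so 1.008 g = 1.008 * 0.001 = 0.001008 kg. 1 lb = 0.45359237 kg, so 0.001008 kg = 0.001008 / 0.45359237 = 0.0022222596 lb ≈ 0.002222 lb (4 s.f.).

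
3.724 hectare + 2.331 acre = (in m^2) 1 hectare = 10000 m^2, so 3.724 hectare = 3.724 * 10000 = 37240 m^2. 1 acre = 4046.8564 m^2, so 2.331 acre = 2.331 * 4046.8564 = 9433.2223 m^2. Sum: 37240 + 9433.2223 = 46673.222 m^2. Result: 46673.222 m^2 ≈ 4.667e+04 m^2 (4 s.f.). Final answer: 4.667e+04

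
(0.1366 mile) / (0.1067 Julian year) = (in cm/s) 0.006529. Check: 1 mile = 1609.344 m, so 0.1366 mile = 0.1366 * 1609.344 = 219.83639 m. 1 Julian year = 31557600 s, so 0.1067 Julian year = 0.1067 * 31557600 = 3367195.9 s. Combine: 219.83639 m / 3367195.9 s = 6.5287674e-05 m/s. 1 cm/s = 0.01 m/s, so 6.5287674e-05 m/s = 6.5287674e-05 / 0.01 = 0.0065287674 cm/s ≈ 0.006529 cm/s (4 s.f.).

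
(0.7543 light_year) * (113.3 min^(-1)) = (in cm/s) 1.348e+18. Check: 1 light_year = 9.4607305e+15 m, so 0.7543 light_year = 0.7543 * 9.4607305e+15 = 7.136229e+15 m. 1 min^(-1) = 0.016666667 Hz, so 113.3 min^(-1) = 113.3 * 0.016666667 = 1.8883333 Hz. Combine: 7.136229e+15 m * 1.8883333 Hz = 1.3475579e+16 m/s. 1 cm/s = 0.01 m/s, so 1.3475579e+16 m/s = 1.3475579e+16 / 0.01 = 1.3475579e+18 cm/s ≈ 1.348e+18 cm/s (4 s.f.).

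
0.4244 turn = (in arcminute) 9167. Check: 1 turn = 6.2831853 rad, so 0.4244 turn = 0.4244 * 6.2831853 = 2.6665838 rad. 1 arcminute = 0.00029088821 rad, so 2.6665838 rad = 2.6665838 / 0.00029088821 = 9167.04 arcminute ≈ 9167 arcminute (4 s.f.).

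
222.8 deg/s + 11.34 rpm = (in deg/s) 1 deg/s = 0.017453293 rad/s, so 222.8 deg/s = 222.8 * 0.017453293 = 3.8885936 rad/s. 1 rpm = 0.10471976 rad/s, so 11.34 rpm = 11.34 * 0.10471976 = 1.187522 rad/s. Sum: 3.8885936 + 1.187522 = 5.0761156 rad/s. 1 deg/s = 0.017453293 rad/s, so 5.0761156 rad/s = 5.0761156 / 0.017453293 = 290.84 deg/s ≈ 290.8 deg/s (4 s.f.). Final answer: 290.8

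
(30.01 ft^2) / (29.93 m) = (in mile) 5.788e-05. Check: 1 ft^2 = 0.09290304 m^2, so 30.01 ft^2 = 30.01 * 0.09290304 = 2.7880202 m^2. 29.93 m is already in m. Combine: 2.7880202 m^2 / 29.93 m = 0.093151361 m. 1 mile = 1609.344 m, so 0.093151361 m = 0.093151361 / 1609.344 = 5.7881572e-05 mile ≈ 5.788e-05 mile (4 s.f.).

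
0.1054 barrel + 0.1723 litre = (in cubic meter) 1 barrel = 0.15898729 m^3, so 0.1054 barrel = 0.1054 * 0.15898729 = 0.016757261 m^3. 1 litre = 0.001 m^3, so 0.1723 litre = 0.1723 * 0.001 = 0.0001723 m^3. Sum: 0.016757261 + 0.0001723 = 0.016929561 m^3. 0.016929561 m^3 = 0.016929561 cubic meter ≈ 0.01693 cubic meter (4 s.f.). Final answer: 0.01693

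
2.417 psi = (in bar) 1 psi = 6894.7573 Pa, so 2.417 psi = 2.417 * 6894.7573 = 16664.628 Pa. 1 bar = 100000 Pa, so 16664.628 Pa = 16664.628 / 100000 = 0.16664628 bar ≈ 0.1666 bar (4 s.f.). Final answer: 0.1666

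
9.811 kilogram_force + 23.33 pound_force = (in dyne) 2e+07. Check: 1 kilogram_force = 9.80665 N, so 9.811 kilogram_force = 9.811 * 9.80665 = 96.213043 N. 1 pound_force = 4.4482216 N, so 23.33 pound_force = 23.33 * 4.4482216 = 103.77701 N. Sum: 96.213043 + 103.77701 = 199.99005 N. 1 dyne = 1e-05 N, so 199.99005 N = 199.99005 / 1e-05 = 19999005 dyne ≈ 2e+07 dyne (4 s.f.).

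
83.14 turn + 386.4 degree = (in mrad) 1 turn = 6.2831853 rad, so 83.14 turn = 83.14 * 6.2831853 = 522.38403 rad. 1 degree = 0.017453293 rad, so 386.4 degree = 386.4 * 0.017453293 = 6.7439522 rad. Sum: 522.38403 + 6.7439522 = 529.12798 rad. 1 mrad = 0.001 rad, so 529.12798 rad = 529.12798 / 0.001 = 529127.98 mrad ≈ 5.291e+05 mrad (4 s.f.). Final answer: 5.291e+05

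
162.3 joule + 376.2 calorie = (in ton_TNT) 4.15e-07. Check: 162.3 joule = 162.3 J. 1 calorie = 4.184 J, so 376.2 calorie = 376.2 * 4.184 = 1574.0208 J. Sum: 162.3 + 1574.0208 = 1736.3208 J. 1 ton_TNT = 4.184e+09 J, so 1736.3208 J = 1736.3208 / 4.184e+09 = 4.1499063e-07 ton_TNT ≈ 4.15e-07 ton_TNT (4 s.f.).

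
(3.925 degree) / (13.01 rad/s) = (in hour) 1 degree = 0.017453293 rad, so 3.925 degree = 3.925 * 0.017453293 = 0.068504173 rad. 13.01 rad/s is already in rad/s. Combine: 0.068504173 rad / 13.01 rad/s = 0.0052655014 s. 1 hour = 3600 s, so 0.0052655014 s = 0.0052655014 / 3600 = 1.4626393e-06 hour ≈ 1.463e-06 hour (4 s.f.). Final answer: 1.463e-06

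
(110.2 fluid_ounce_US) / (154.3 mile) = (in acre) 3.243e-12. Check: 1 fluid_ounce_US = 2.957353e-05 m^3, so 110.2 fluid_ounce_US = 110.2 * 2.957353e-05 = 0.003259003 m^3. 1 mile = 1609.344 m, so 154.3 mile = 154.3 * 1609.344 = 248321.78 m. Combine: 0.003259003 m^3 / 248321.78 m = 1.3124112e-08 m^2. 1 acre = 4046.8564 m^2, so 1.3124112e-08 m^2 = 1.3124112e-08 / 4046.8564 = 3.2430388e-12 acre ≈ 3.243e-12 acre (4 s.f.).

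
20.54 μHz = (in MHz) 2.054e-11. Check: 1 μHz = 1e-06 Hz, so 20.54 μHz = 20.54 * 1e-06 = 2.054e-05 Hz. 1 MHz = 1000000 Hz, so 2.054e-05 Hz = 2.054e-05 / 1000000 = 2.054e-11 MHz.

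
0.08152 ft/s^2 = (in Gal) 2.485. Check: 1 ft/s^2 = 0.3048 m/s^2, so 0.08152 ft/s^2 = 0.08152 * 0.3048 = 0.024847296 m/s^2. 1 Gal = 0.01 m/s^2, so 0.024847296 m/s^2 = 0.024847296 / 0.01 = 2.4847296 Gal ≈ 2.485 Gal (4 s.f.).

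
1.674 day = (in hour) 40.18. Check: 1 day = 86400 s, so 1.674 day = 1.674 * 86400 = 144633.6 s. 1 hour = 3600 s, so 144633.6 s = 144633.6 / 3600 = 40.176 hour ≈ 40.18 hour (4 s.f.).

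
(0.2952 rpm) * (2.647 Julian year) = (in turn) 1 rpm = 0.10471976 rad/s, so 0.2952 rpm = 0.2952 * 0.10471976 = 0.030913272 rad/s. 1 Julian year = 31557600 s, so 2.647 Julian year = 2.647 * 31557600 = 83532967 s. Combine: 0.030913272 rad/s * 83532967 s = 2582277.3 rad. 1 turn = 6.2831853 rad, so 2582277.3 rad = 2582277.3 / 6.2831853 = 410982.2 turn ≈ 4.11e+05 turn (4 s.f.). Final answer: 4.11e+05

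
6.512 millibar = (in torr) 4.884. Check: 1 millibar = 100 Pa, so 6.512 millibar = 6.512 * 100 = 651.2 Pa. 1 torr = 133.32237 Pa, so 651.2 Pa = 651.2 / 133.32237 = 4.8844017 torr ≈ 4.884 torr (4 s.f.).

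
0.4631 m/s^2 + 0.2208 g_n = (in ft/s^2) 0.4631 m/s^2 is already in m/s^2. 1 g_n = 9.80665 m/s^2, so 0.2208 g_n = 0.2208 * 9.80665 = 2.1653083 m/s^2. Sum: 0.4631 + 2.1653083 = 2.6284083 m/s^2. 1 ft/s^2 = 0.3048 m/s^2, so 2.6284083 m/s^2 = 2.6284083 / 0.3048 = 8.6233869 ft/s^2 ≈ 8.623 ft/s^2 (4 s.f.). Final answer: 8.623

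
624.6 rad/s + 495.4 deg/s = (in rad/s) 624.6 rad/s is already in rad/s. 1 deg/s = 0.017453293 rad/s, so 495.4 deg/s = 495.4 * 0.017453293 = 8.6463611 rad/s. Sum: 624.6 + 8.6463611 = 633.24636 rad/s. Result: 633.24636 rad/s ≈ 633.2 rad/s (4 s.f.). Final answer: 633.2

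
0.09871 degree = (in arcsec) 1 degree = 0.017453293 rad, so 0.09871 degree = 0.09871 * 0.017453293 = 0.0017228145 rad. 1 arcsec = 4.8481368e-06 rad, so 0.0017228145 rad = 0.0017228145 / 4.8481368e-06 = 355.356 arcsec ≈ 355.4 arcsec (4 s.f.). Final answer: 355.4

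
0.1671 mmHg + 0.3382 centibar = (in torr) 1 mmHg = 133.32237 Pa, so 0.1671 mmHg = 0.1671 * 133.32237 = 22.278168 Pa. 1 centibar = 1000 Pa, so 0.3382 centibar = 0.3382 * 1000 = 338.2 Pa. Sum: 22.278168 + 338.2 = 360.47817 Pa. 1 torr = 133.32237 Pa, so 360.47817 Pa = 360.47817 / 133.32237 = 2.7038086 torr ≈ 2.704 torr (4 s.f.). Final answer: 2.704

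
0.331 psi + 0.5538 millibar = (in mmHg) 17.53. Check: 1 psi = 6894.7573 Pa, so 0.331 psi = 0.331 * 6894.7573 = 2282.1647 Pa. 1 millibar = 100 Pa, so 0.5538 millibar = 0.5538 * 100 = 55.38 Pa. Sum: 2282.1647 + 55.38 = 2337.5447 Pa. 1 mmHg = 133.32237 Pa, so 2337.5447 Pa = 2337.5447 / 133.32237 = 17.533027 mmHg ≈ 17.53 mmHg (4 s.f.).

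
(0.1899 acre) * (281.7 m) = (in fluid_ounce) 1 acre = 4046.8564 m^2, so 0.1899 acre = 0.1899 * 4046.8564 = 768.49803 m^2. 281.7 m is already in m. Combine: 768.49803 m^2 * 281.7 m = 216485.9 m^3. 1 fluid_ounce = 2.957353e-05 m^3, so 216485.9 m^3 = 216485.9 / 2.957353e-05 = 7.320259e+09 fluid_ounce ≈ 7.32e+09 fluid_ounce (4 s.f.). Final answer: 7.32e+09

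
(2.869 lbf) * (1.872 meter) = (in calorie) 1 lbf = 4.4482216 N, so 2.869 lbf = 2.869 * 4.4482216 = 12.761948 N. 1.872 meter = 1.872 m. Combine: 12.761948 N * 1.872 m = 23.890366 J. 1 calorie = 4.184 J, so 23.890366 J = 23.890366 / 4.184 = 5.7099346 calorie ≈ 5.71 calorie (4 s.f.). Final answer: 5.71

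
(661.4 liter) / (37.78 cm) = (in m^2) 1 liter = 0.001 m^3, so 661.4 liter = 661.4 * 0.001 = 0.6614 m^3. 1 cm = 0.01 m, so 37.78 cm = 37.78 * 0.01 = 0.3778 m. Combine: 0.6614 m^3 / 0.3778 m = 1.7506617 m^2. Result: 1.7506617 m^2 ≈ 1.751 m^2 (4 s.f.). Final answer: 1.751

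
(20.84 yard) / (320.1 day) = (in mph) 1 yard = 0.9144 m, so 20.84 yard = 20.84 * 0.9144 = 19.056096 m. 1 day = 86400 s, so 320.1 day = 320.1 * 86400 = 27656640 s. Combine: 19.056096 m / 27656640 s = 6.8902426e-07 m/s. 1 mph = 0.44704 m/s, so 6.8902426e-07 m/s = 6.8902426e-07 / 0.44704 = 1.5413034e-06 mph ≈ 1.541e-06 mph (4 s.f.). Final answer: 1.541e-06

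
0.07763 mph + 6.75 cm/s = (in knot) 1 mph = 0.44704 m/s, so 0.07763 mph = 0.07763 * 0.44704 = 0.034703715 m/s. 1 cm/s = 0.01 m/s, so 6.75 cm/s = 6.75 * 0.01 = 0.0675 m/s. Sum: 0.034703715 + 0.0675 = 0.10220372 m/s. 1 knot = 0.51444444 m/s, so 0.10220372 m/s = 0.10220372 / 0.51444444 = 0.19866813 knot ≈ 0.1987 knot (4 s.f.). Final answer: 0.1987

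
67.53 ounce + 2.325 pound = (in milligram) 2.969e+06. Check: 1 ounce = 0.028349523 kg, so 67.53 ounce = 67.53 * 0.028349523 = 1.9144433 kg. 1 pound = 0.45359237 kg, so 2.325 pound = 2.325 * 0.45359237 = 1.0546023 kg. Sum: 1.9144433 + 1.0546023 = 2.9690456 kg. 1 milligram = 1e-06 kg, so 2.9690456 kg = 2.9690456 / 1e-06 = 2969045.6 milligram ≈ 2.969e+06 milligram (4 s.f.).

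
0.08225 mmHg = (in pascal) 10.97. Check: 1 mmHg = 133.32237 Pa, so 0.08225 mmHg = 0.08225 * 133.32237 = 10.965765 Pa. 10.965765 Pa = 10.965765 pascal ≈ 10.97 pascal (4 s.f.).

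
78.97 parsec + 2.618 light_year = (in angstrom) 1 parsec = 3.0856776e+16 m, so 78.97 parsec = 78.97 * 3.0856776e+16 = 2.4367596e+18 m. 1 light_year = 9.4607305e+15 m, so 2.618 light_year = 2.618 * 9.4607305e+15 = 2.4768192e+16 m. Sum: 2.4367596e+18 + 2.4768192e+16 = 2.4615278e+18 m. 1 angstrom = 1e-10 m, so 2.4615278e+18 m = 2.4615278e+18 / 1e-10 = 2.4615278e+28 angstrom ≈ 2.462e+28 angstrom (4 s.f.). Final answer: 2.462e+28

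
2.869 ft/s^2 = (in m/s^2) 1 ft/s^2 = 0.3048 m/s^2, so 2.869 ft/s^2 = 2.869 * 0.3048 = 0.8744712 m/s^2. Result: 0.8744712 m/s^2 ≈ 0.8745 m/s^2 (4 s.f.). Final answer: 0.8745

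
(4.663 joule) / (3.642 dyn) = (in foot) 4.201e+05. Check: 4.663 joule = 4.663 J. 1 dyn = 1e-05 N, so 3.642 dyn = 3.642 * 1e-05 = 3.642e-05 N. Combine: 4.663 J / 3.642e-05 N = 128034.05 m. 1 foot = 0.3048 m, so 128034.05 m = 128034.05 / 0.3048 = 420059.21 foot ≈ 4.201e+05 foot (4 s.f.).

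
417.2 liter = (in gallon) 1 liter = 0.001 m^3, so 417.2 liter = 417.2 * 0.001 = 0.4172 m^3. 1 gallon = 0.0037854118 m^3, so 0.4172 m^3 = 0.4172 / 0.0037854118 = 110.21258 gallon ≈ 110.2 gallon (4 s.f.). Final answer: 110.2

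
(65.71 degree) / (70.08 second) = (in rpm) 1 degree = 0.017453293 rad, so 65.71 degree = 65.71 * 0.017453293 = 1.1468559 rad. 70.08 second = 70.08 s. Combine: 1.1468559 rad / 70.08 s = 0.016364952 rad/s. 1 rpm = 0.10471976 rad/s, so 0.016364952 rad/s = 0.016364952 / 0.10471976 = 0.15627378 rpm ≈ 0.1563 rpm (4 s.f.). Final answer: 0.1563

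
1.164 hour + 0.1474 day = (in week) 1 hour = 3600 s, so 1.164 hour = 1.164 * 3600 = 4190.4 s. 1 day = 86400 s, so 0.1474 day = 0.1474 * 86400 = 12735.36 s. Sum: 4190.4 + 12735.36 = 16925.76 s. 1 week = 604800 s, so 16925.76 s = 16925.76 / 604800 = 0.027985714 week ≈ 0.02799 week (4 s.f.). Final answer: 0.02799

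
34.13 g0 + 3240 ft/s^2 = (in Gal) 1 g0 = 9.80665 m/s^2, so 34.13 g0 = 34.13 * 9.80665 = 334.70096 m/s^2. 1 ft/s^2 = 0.3048 m/s^2, so 3240 ft/s^2 = 3240 * 0.3048 = 987.552 m/s^2. Sum: 334.70096 + 987.552 = 1322.253 m/s^2. 1 Gal = 0.01 m/s^2, so 1322.253 m/s^2 = 1322.253 / 0.01 = 132225.3 Gal ≈ 1.322e+05 Gal (4 s.f.). Final answer: 1.322e+05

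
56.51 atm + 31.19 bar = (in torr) 1 atm = 101325 Pa, so 56.51 atm = 56.51 * 101325 = 5725875.8 Pa. 1 bar = 100000 Pa, so 31.19 bar = 31.19 * 100000 = 3119000 Pa. Sum: 5725875.8 + 3119000 = 8844875.8 Pa. 1 torr = 133.32237 Pa, so 8844875.8 Pa = 8844875.8 / 133.32237 = 66342.024 torr ≈ 6.634e+04 torr (4 s.f.). Final answer: 6.634e+04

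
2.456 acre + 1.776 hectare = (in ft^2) 2.982e+05. Check: 1 acre = 4046.8564 m^2, so 2.456 acre = 2.456 * 4046.8564 = 9939.0794 m^2. 1 hectare = 10000 m^2, so 1.776 hectare = 1.776 * 10000 = 17760 m^2. Sum: 9939.0794 + 17760 = 27699.079 m^2. 1 ft^2 = 0.09290304 m^2, so 27699.079 m^2 = 27699.079 / 0.09290304 = 298150.41 ft^2 ≈ 2.982e+05 ft^2 (4 s.f.).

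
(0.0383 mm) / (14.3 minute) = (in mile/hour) 9.985e-08. Check: 1 mm = 0.001 m, so 0.0383 mm = 0.0383 * 0.001 = 3.83e-05 m. 1 minute = 60 s, so 14.3 minute = 14.3 * 60 = 858 s. Combine: 3.83e-05 m / 858 s = 4.4638695e-08 m/s. 1 mile/hour = 0.44704 m/s, so 4.4638695e-08 m/s = 4.4638695e-08 / 0.44704 = 9.9853916e-08 mile/hour ≈ 9.985e-08 mile/hour (4 s.f.).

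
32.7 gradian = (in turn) 0.08175. Check: 1 gradian = 0.015707963 rad, so 32.7 gradian = 32.7 * 0.015707963 = 0.5136504 rad. 1 turn = 6.2831853 rad, so 0.5136504 rad = 0.5136504 / 6.2831853 = 0.08175 turn.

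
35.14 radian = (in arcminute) 35.14 radian = 35.14 rad. 1 arcminute = 0.00029088821 rad, so 35.14 rad = 35.14 / 0.00029088821 = 120802.42 arcminute ≈ 1.208e+05 arcminute (4 s.f.). Final answer: 1.208e+05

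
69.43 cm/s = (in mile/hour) 1 cm/s = 0.01 m/s, so 69.43 cm/s = 69.43 * 0.01 = 0.6943 m/s. 1 mile/hour = 0.44704 m/s, so 0.6943 m/s = 0.6943 / 0.44704 = 1.5531049 mile/hour ≈ 1.553 mile/hour (4 s.f.). Final answer: 1.553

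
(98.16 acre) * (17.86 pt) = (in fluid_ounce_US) 8.463e+07. Check: 1 acre = 4046.8564 m^2, so 98.16 acre = 98.16 * 4046.8564 = 397239.43 m^2. 1 pt = 0.00035277778 m, so 17.86 pt = 17.86 * 0.00035277778 = 0.0063006111 m. Combine: 397239.43 m^2 * 0.0063006111 m = 2502.8511 m^3. 1 fluid_ounce_US = 2.957353e-05 m^3, so 2502.8511 m^3 = 2502.8511 / 2.957353e-05 = 84631465 fluid_ounce_US ≈ 8.463e+07 fluid_ounce_US (4 s.f.).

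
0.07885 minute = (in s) 4.731. Check: 1 minute = 60 s, so 0.07885 minute = 0.07885 * 60 = 4.731 s. Result: 4.731 s.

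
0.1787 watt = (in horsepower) 0.1787 watt = 0.1787 W. 1 horsepower = 745.69987 W, so 0.1787 W = 0.1787 / 745.69987 = 0.00023964065 horsepower ≈ 0.0002396 horsepower (4 s.f.). Final answer: 0.0002396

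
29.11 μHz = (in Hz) 1 μHz = 1e-06 Hz, so 29.11 μHz = 29.11 * 1e-06 = 2.911e-05 Hz. Result: 2.911e-05 Hz. Final answer: 2.911e-05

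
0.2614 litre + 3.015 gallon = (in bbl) 1 litre = 0.001 m^3, so 0.2614 litre = 0.2614 * 0.001 = 0.0002614 m^3. 1 gallon = 0.0037854118 m^3, so 3.015 gallon = 3.015 * 0.0037854118 = 0.011413017 m^3. Sum: 0.0002614 + 0.011413017 = 0.011674417 m^3. 1 bbl = 0.15898729 m^3, so 0.011674417 m^3 = 0.011674417 / 0.15898729 = 0.073429871 bbl ≈ 0.07343 bbl (4 s.f.). Final answer: 0.07343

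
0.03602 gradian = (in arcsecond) 1 gradian = 0.015707963 rad, so 0.03602 gradian = 0.03602 * 0.015707963 = 0.00056580084 rad. 1 arcsecond = 4.8481368e-06 rad, so 0.00056580084 rad = 0.00056580084 / 4.8481368e-06 = 116.7048 arcsecond ≈ 116.7 arcsecond (4 s.f.). Final answer: 116.7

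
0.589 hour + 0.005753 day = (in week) 1 hour = 3600 s, so 0.589 hour = 0.589 * 3600 = 2120.4 s. 1 day = 86400 s, so 0.005753 day = 0.005753 * 86400 = 497.0592 s. Sum: 2120.4 + 497.0592 = 2617.4592 s. 1 week = 604800 s, so 2617.4592 s = 2617.4592 / 604800 = 0.0043278095 week ≈ 0.004328 week (4 s.f.). Final answer: 0.004328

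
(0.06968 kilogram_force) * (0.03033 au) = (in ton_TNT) 1 kilogram_force = 9.80665 N, so 0.06968 kilogram_force = 0.06968 * 9.80665 = 0.68332737 N. 1 au = 1.4959787e+11 m, so 0.03033 au = 0.03033 * 1.4959787e+11 = 4.5373034e+09 m. Combine: 0.68332737 N * 4.5373034e+09 m = 3.1004636e+09 J. 1 ton_TNT = 4.184e+09 J, so 3.1004636e+09 J = 3.1004636e+09 / 4.184e+09 = 0.74102859 ton_TNT ≈ 0.741 ton_TNT (4 s.f.). Final answer: 0.741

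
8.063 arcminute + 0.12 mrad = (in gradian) 0.157. Check: 1 arcminute = 0.00029088821 rad, so 8.063 arcminute = 8.063 * 0.00029088821 = 0.0023454316 rad. 1 mrad = 0.001 rad, so 0.12 mrad = 0.12 * 0.001 = 0.00012 rad. Sum: 0.0023454316 + 0.00012 = 0.0024654316 rad. 1 gradian = 0.015707963 rad, so 0.0024654316 rad = 0.0024654316 / 0.015707963 = 0.15695425 gradian ≈ 0.157 gradian (4 s.f.).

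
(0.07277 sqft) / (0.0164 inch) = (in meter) 1 sqft = 0.09290304 m^2, so 0.07277 sqft = 0.07277 * 0.09290304 = 0.0067605542 m^2. 1 inch = 0.0254 m, so 0.0164 inch = 0.0164 * 0.0254 = 0.00041656 m. Combine: 0.0067605542 m^2 / 0.00041656 m = 16.229485 m. 16.229485 m = 16.229485 meter ≈ 16.23 meter (4 s.f.). Final answer: 16.23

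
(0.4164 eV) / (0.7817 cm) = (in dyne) 1 eV = 1.6021766e-19 J, so 0.4164 eV = 0.4164 * 1.6021766e-19 = 6.6714635e-20 J. 1 cm = 0.01 m, so 0.7817 cm = 0.7817 * 0.01 = 0.007817 m. Combine: 6.6714635e-20 J / 0.007817 m = 8.5345574e-18 N. 1 dyne = 1e-05 N, so 8.5345574e-18 N = 8.5345574e-18 / 1e-05 = 8.5345574e-13 dyne ≈ 8.535e-13 dyne (4 s.f.). Final answer: 8.535e-13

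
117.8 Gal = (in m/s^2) 1.178. Check: 1 Gal = 0.01 m/s^2, so 117.8 Gal = 117.8 * 0.01 = 1.178 m/s^2. Result: 1.178 m/s^2.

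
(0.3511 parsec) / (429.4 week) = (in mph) 9.332e+07. Check: 1 parsec = 3.0856776e+16 m, so 0.3511 parsec = 0.3511 * 3.0856776e+16 = 1.0833814e+16 m. 1 week = 604800 s, so 429.4 week = 429.4 * 604800 = 2.5970112e+08 s. Combine: 1.0833814e+16 m / 2.5970112e+08 s = 41716470 m/s. 1 mph = 0.44704 m/s, so 41716470 m/s = 41716470 / 0.44704 = 93317086 mph ≈ 9.332e+07 mph (4 s.f.).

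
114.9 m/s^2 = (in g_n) 1 g_n = 9.80665 m/s^2, so 114.9 m/s^2 = 114.9 / 9.80665 = 11.716539 g_n ≈ 11.72 g_n (4 s.f.). Final answer: 11.72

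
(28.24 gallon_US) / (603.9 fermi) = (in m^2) 1 gallon_US = 0.0037854118 m^3, so 28.24 gallon_US = 28.24 * 0.0037854118 = 0.10690003 m^3. 1 fermi = 1e-15 m, so 603.9 fermi = 603.9 * 1e-15 = 6.039e-13 m. Combine: 0.10690003 m^3 / 6.039e-13 m = 1.7701611e+11 m^2. Result: 1.7701611e+11 m^2 ≈ 1.77e+11 m^2 (4 s.f.). Final answer: 1.77e+11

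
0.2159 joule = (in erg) 2.159e+06. Check: 0.2159 joule = 0.2159 J. 1 erg = 1e-07 J, so 0.2159 J = 0.2159 / 1e-07 = 2159000 erg ≈ 2.159e+06 erg (4 s.f.).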